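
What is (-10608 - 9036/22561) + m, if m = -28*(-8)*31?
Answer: -82672540/22561 ≈ -3664.4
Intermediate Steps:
m = 6944 (m = 224*31 = 6944)
(-10608 - 9036/22561) + m = (-10608 - 9036/22561) + 6944 = -239336124/22561 + 6944 = -82672540/22561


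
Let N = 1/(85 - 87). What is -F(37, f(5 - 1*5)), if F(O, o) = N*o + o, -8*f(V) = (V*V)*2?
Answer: 0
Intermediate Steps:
f(V) = -V²/4 (f(V) = -V*V*2/8 = -V²*2/8 = -V²/4)
N = -½ (N = 1/(-2) = -½ ≈ -0.50000)
F(O, o) = o/2 (F(O, o) = -o/2 + o = o/2)
-F(37, f(5 - 1*5)) = -(-(5 - 1*5)²/4)/2 = -(-(5 - 5)²/4)/2 = -(-¼*0²)/2 = -(-¼*0)/2 = -0/2 = -1*0 = 0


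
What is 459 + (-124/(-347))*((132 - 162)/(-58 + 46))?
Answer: 159583/347 ≈ 459.89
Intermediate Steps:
459 + (-124/(-347))*((132 - 162)/(-58 + 46)) = 459 + (-124*(-1/347))*(-30/(-12)) = 459 + 124*(-30*(-1/12))/347 = 459 + (124/347)*(5/2) = 459 + 310/347 = 159583/347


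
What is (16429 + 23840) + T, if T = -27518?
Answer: 12751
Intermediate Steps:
(16429 + 23840) + T = (16429 + 23840) - 27518 = 40269 - 27518 = 12751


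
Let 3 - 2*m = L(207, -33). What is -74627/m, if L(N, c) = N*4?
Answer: 149254/825 ≈ 180.91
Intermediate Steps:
L(N, c) = 4*N
m = -825/2 (m = 3/2 - 2*207 = 3/2 - 1/2*828 = 3/2 - 414 = -825/2 ≈ -412.50)
-74627/m = -74627/(-825/2) = -74627*(-2/825) = 149254/825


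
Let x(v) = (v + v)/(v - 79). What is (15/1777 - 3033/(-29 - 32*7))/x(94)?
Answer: 20225385/21130307 ≈ 0.95717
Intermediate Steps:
x(v) = 2*v/(-79 + v) (x(v) = (2*v)/(-79 + v) = 2*v/(-79 + v))
(15/1777 - 3033/(-29 - 32*7))/x(94) = (15/1777 - 3033/(-29 - 32*7))/((2*94/(-79 + 94))) = (15*(1/1777) - 3033/(-29 - 224))/((2*94/15)) = (15/1777 - 3033/(-253))/((2*94*(1/15))) = (15/1777 - 3033*(-1/253))/(188/15) = (15/1777 + 3033/253)*(15/188) = (5393436/449581)*(15/188) = 20225385/21130307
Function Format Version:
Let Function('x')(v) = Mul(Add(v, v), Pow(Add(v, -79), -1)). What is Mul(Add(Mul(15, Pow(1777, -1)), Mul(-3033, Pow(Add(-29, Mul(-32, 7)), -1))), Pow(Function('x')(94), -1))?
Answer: Rational(20225385, 21130307) ≈ 0.95717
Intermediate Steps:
Function('x')(v) = Mul(2, v, Pow(Add(-79, v), -1)) (Function('x')(v) = Mul(Mul(2, v), Pow(Add(-79, v), -1)) = Mul(2, v, Pow(Add(-79, v), -1)))
Mul(Add(Mul(15, Pow(1777, -1)), Mul(-3033, Pow(Add(-29, Mul(-32, 7)), -1))), Pow(Function('x')(94), -1)) = Mul(Add(Mul(15, Pow(1777, -1)), Mul(-3033, Pow(Add(-29, Mul(-32, 7)), -1))), Pow(Mul(2, 94, Pow(Add(-79, 94), -1)), -1)) = Mul(Add(Mul(15, Rational(1, 1777)), Mul(-3033, Pow(Add(-29, -224), -1))), Pow(Mul(2, 94, Pow(15, -1)), -1)) = Mul(Add(Rational(15, 1777), Mul(-3033, Pow(-253, -1))), Pow(Mul(2, 94, Rational(1, 15)), -1)) = Mul(Add(Rational(15, 1777), Mul(-3033, Rational(-1, 253))), Pow(Rational(188, 15), -1)) = Mul(Add(Rational(15, 1777), Rational(3033, 253)), Rational(15, 188)) = Mul(Rational(5393436, 449581), Rational(15, 188)) = Rational(20225385, 21130307)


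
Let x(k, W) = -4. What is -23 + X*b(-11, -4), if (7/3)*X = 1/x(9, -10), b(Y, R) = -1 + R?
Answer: -629/28 ≈ -22.464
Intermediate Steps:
X = -3/28 (X = (3/7)/(-4) = (3/7)*(-¼) = -3/28 ≈ -0.10714)
-23 + X*b(-11, -4) = -23 - 3*(-1 - 4)/28 = -23 - 3/28*(-5) = -23 + 15/28 = -629/28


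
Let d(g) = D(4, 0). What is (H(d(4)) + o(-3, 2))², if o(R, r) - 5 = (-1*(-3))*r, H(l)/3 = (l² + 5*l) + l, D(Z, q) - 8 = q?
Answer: 120409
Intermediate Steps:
D(Z, q) = 8 + q
d(g) = 8 (d(g) = 8 + 0 = 8)
H(l) = 3*l² + 18*l (H(l) = 3*((l² + 5*l) + l) = 3*(l² + 6*l) = 3*l² + 18*l)
o(R, r) = 5 + 3*r (o(R, r) = 5 + (-1*(-3))*r = 5 + 3*r)
(H(d(4)) + o(-3, 2))² = (3*8*(6 + 8) + (5 + 3*2))² = (3*8*14 + (5 + 6))² = (336 + 11)² = 347² = 120409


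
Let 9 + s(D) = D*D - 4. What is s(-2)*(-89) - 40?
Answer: 761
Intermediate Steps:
s(D) = -13 + D² (s(D) = -9 + (D*D - 4) = -9 + (D² - 4) = -9 + (-4 + D²) = -13 + D²)
s(-2)*(-89) - 40 = (-13 + (-2)²)*(-89) - 40 = (-13 + 4)*(-89) - 40 = -9*(-89) - 40 = 801 - 40 = 761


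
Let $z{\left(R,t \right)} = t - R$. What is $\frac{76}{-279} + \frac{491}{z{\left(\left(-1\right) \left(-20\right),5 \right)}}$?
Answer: $- \frac{46043}{1395} \approx -33.006$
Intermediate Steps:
$\frac{76}{-279} + \frac{491}{z{\left(\left(-1\right) \left(-20\right),5 \right)}} = \frac{76}{-279} + \frac{491}{5 - \left(-1\right) \left(-20\right)} = 76 \left(- \frac{1}{279}\right) + \frac{491}{5 - 20} = - \frac{76}{279} + \frac{491}{5 - 20} = - \frac{76}{279} + \frac{491}{-15} = - \frac{76}{279} + 491 \left(- \frac{1}{15}\right) = - \frac{76}{279} - \frac{491}{15} = - \frac{46043}{1395}$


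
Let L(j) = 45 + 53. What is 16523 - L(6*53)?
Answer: 16425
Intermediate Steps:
L(j) = 98
16523 - L(6*53) = 16523 - 1*98 = 16523 - 98 = 16425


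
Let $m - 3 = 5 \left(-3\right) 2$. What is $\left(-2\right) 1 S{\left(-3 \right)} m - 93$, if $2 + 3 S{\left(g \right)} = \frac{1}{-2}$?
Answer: $-138$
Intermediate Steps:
$S{\left(g \right)} = - \frac{5}{6}$ ($S{\left(g \right)} = - \frac{2}{3} + \frac{1}{3 \left(-2\right)} = - \frac{2}{3} + \frac{1}{3} \left(- \frac{1}{2}\right) = - \frac{2}{3} - \frac{1}{6} = - \frac{5}{6}$)
$m = -27$ ($m = 3 + 5 \left(-3\right) 2 = 3 - 30 = -27$)
$\left(-2\right) 1 S{\left(-3 \right)} m - 93 = \left(-2\right) 1 \left(- \frac{5}{6}\right) \left(-27\right) - 93 = \left(-2\right) \left(- \frac{5}{6}\right) \left(-27\right) - 93 = \frac{5}{3} \left(-27\right) - 93 = -45 - 93 = -138$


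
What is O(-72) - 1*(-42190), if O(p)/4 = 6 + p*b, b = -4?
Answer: 43366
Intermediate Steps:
O(p) = 24 - 16*p (O(p) = 4*(6 + p*(-4)) = 4*(6 - 4*p) = 24 - 16*p)
O(-72) - 1*(-42190) = (24 - 16*(-72)) - 1*(-42190) = (24 + 1152) + 42190 = 1176 + 42190 = 43366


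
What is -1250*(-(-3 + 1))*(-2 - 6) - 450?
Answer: 19550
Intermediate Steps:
-1250*(-(-3 + 1))*(-2 - 6) - 450 = -1250*(-1*(-2))*(-8) - 450 = -2500*(-8) - 450 = -1250*(-16) - 450 = 20000 - 450 = 19550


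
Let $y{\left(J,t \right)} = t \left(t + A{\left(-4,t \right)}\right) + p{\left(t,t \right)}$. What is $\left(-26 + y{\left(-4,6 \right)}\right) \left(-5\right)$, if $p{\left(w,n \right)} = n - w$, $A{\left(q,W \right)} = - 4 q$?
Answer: $-530$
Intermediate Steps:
$y{\left(J,t \right)} = t \left(16 + t\right)$ ($y{\left(J,t \right)} = t \left(t - -16\right) + \left(t - t\right) = t \left(t + 16\right) + 0 = t \left(16 + t\right) + 0 = t \left(16 + t\right)$)
$\left(-26 + y{\left(-4,6 \right)}\right) \left(-5\right) = \left(-26 + 6 \left(16 + 6\right)\right) \left(-5\right) = \left(-26 + 6 \cdot 22\right) \left(-5\right) = \left(-26 + 132\right) \left(-5\right) = 106 \left(-5\right) = -530$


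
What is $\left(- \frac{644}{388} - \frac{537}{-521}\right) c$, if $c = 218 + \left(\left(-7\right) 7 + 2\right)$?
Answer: $- \frac{5436432}{50537} \approx -107.57$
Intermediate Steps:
$c = 171$ ($c = 218 + \left(-49 + 2\right) = 218 - 47 = 171$)
$\left(- \frac{644}{388} - \frac{537}{-521}\right) c = \left(- \frac{644}{388} - \frac{537}{-521}\right) 171 = \left(\left(-644\right) \frac{1}{388} - - \frac{537}{521}\right) 171 = \left(- \frac{161}{97} + \frac{537}{521}\right) 171 = \left(- \frac{31792}{50537}\right) 171 = - \frac{5436432}{50537}$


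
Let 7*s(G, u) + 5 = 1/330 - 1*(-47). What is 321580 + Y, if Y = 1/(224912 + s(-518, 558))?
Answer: 167080291640290/519560581 ≈ 3.2158e+5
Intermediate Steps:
s(G, u) = 13861/2310 (s(G, u) = -5/7 + (1/330 - 1*(-47))/7 = -5/7 + (1/330 + 47)/7 = -5/7 + (⅐)*(15511/330) = -5/7 + 15511/2310 = 13861/2310)
Y = 2310/519560581 (Y = 1/(224912 + 13861/2310) = 1/(519560581/2310) = 2310/519560581 ≈ 4.4461e-6)
321580 + Y = 321580 + 2310/519560581 = 167080291640290/519560581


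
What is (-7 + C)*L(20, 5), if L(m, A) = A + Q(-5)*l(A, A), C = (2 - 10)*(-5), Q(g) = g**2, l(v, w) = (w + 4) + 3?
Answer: 10065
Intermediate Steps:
l(v, w) = 7 + w (l(v, w) = (4 + w) + 3 = 7 + w)
C = 40 (C = -8*(-5) = 40)
L(m, A) = 175 + 26*A (L(m, A) = A + (-5)**2*(7 + A) = A + 25*(7 + A) = A + (175 + 25*A) = 175 + 26*A)
(-7 + C)*L(20, 5) = (-7 + 40)*(175 + 26*5) = 33*(175 + 130) = 33*305 = 10065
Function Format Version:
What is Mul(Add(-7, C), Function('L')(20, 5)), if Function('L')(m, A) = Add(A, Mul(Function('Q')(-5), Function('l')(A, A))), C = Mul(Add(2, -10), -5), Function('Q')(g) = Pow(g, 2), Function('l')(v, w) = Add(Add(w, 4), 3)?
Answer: 10065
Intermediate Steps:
Function('l')(v, w) = Add(7, w) (Function('l')(v, w) = Add(Add(4, w), 3) = Add(7, w))
C = 40 (C = Mul(-8, -5) = 40)
Function('L')(m, A) = Add(175, Mul(26, A)) (Function('L')(m, A) = Add(A, Mul(Pow(-5, 2), Add(7, A))) = Add(A, Mul(25, Add(7, A))) = Add(A, Add(175, Mul(25, A))) = Add(175, Mul(26, A)))
Mul(Add(-7, C), Function('L')(20, 5)) = Mul(Add(-7, 40), Add(175, Mul(26, 5))) = Mul(33, Add(175, 130)) = Mul(33, 305) = 10065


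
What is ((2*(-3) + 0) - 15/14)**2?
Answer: 9801/196 ≈ 50.005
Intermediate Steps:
((2*(-3) + 0) - 15/14)**2 = ((-6 + 0) - 15*1/14)**2 = (-6 - 15/14)**2 = (-99/14)**2 = 9801/196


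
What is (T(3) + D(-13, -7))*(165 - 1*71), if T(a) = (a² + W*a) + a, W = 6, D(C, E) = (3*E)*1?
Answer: 846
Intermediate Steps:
D(C, E) = 3*E
T(a) = a² + 7*a (T(a) = (a² + 6*a) + a = a² + 7*a)
(T(3) + D(-13, -7))*(165 - 1*71) = (3*(7 + 3) + 3*(-7))*(165 - 1*71) = (3*10 - 21)*(165 - 71) = (30 - 21)*94 = 9*94 = 846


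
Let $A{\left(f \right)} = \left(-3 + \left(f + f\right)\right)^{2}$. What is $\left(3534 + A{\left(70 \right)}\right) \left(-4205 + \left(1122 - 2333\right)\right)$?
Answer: $-120793048$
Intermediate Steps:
$A{\left(f \right)} = \left(-3 + 2 f\right)^{2}$
$\left(3534 + A{\left(70 \right)}\right) \left(-4205 + \left(1122 - 2333\right)\right) = \left(3534 + \left(-3 + 2 \cdot 70\right)^{2}\right) \left(-4205 + \left(1122 - 2333\right)\right) = \left(3534 + \left(-3 + 140\right)^{2}\right) \left(-4205 - 1211\right) = \left(3534 + 137^{2}\right) \left(-5416\right) = \left(3534 + 18769\right) \left(-5416\right) = 22303 \left(-5416\right) = -120793048$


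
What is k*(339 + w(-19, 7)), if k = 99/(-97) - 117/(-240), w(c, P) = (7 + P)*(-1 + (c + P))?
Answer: -649509/7760 ≈ -83.700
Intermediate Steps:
w(c, P) = (7 + P)*(-1 + P + c) (w(c, P) = (7 + P)*(-1 + (P + c)) = (7 + P)*(-1 + P + c))
k = -4137/7760 (k = 99*(-1/97) - 117*(-1/240) = -99/97 + 39/80 = -4137/7760 ≈ -0.53312)
k*(339 + w(-19, 7)) = -4137*(339 + (-7 + 7**2 + 6*7 + 7*(-19) + 7*(-19)))/7760 = -4137*(339 + (-7 + 49 + 42 - 133 - 133))/7760 = -4137*(339 - 182)/7760 = -4137/7760*157 = -649509/7760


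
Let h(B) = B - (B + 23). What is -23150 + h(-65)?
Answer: -23173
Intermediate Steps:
h(B) = -23 (h(B) = B - (23 + B) = B + (-23 - B) = -23)
-23150 + h(-65) = -23150 - 23 = -23173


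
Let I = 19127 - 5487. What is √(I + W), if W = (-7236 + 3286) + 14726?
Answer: 4*√1526 ≈ 156.26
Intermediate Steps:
I = 13640
W = 10776 (W = -3950 + 14726 = 10776)
√(I + W) = √(13640 + 10776) = √24416 = 4*√1526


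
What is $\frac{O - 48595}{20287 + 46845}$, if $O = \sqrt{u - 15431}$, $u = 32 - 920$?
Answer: $- \frac{48595}{67132} + \frac{i \sqrt{16319}}{67132} \approx -0.72387 + 0.0019029 i$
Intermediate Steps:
$u = -888$ ($u = 32 - 920 = -888$)
$O = i \sqrt{16319}$ ($O = \sqrt{-888 - 15431} = \sqrt{-16319} = i \sqrt{16319} \approx 127.75 i$)
$\frac{O - 48595}{20287 + 46845} = \frac{i \sqrt{16319} - 48595}{20287 + 46845} = \frac{-48595 + i \sqrt{16319}}{67132} = \left(-48595 + i \sqrt{16319}\right) \frac{1}{67132} = - \frac{48595}{67132} + \frac{i \sqrt{16319}}{67132}$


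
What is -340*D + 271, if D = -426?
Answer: 145111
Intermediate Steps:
-340*D + 271 = -340*(-426) + 271 = 144840 + 271 = 145111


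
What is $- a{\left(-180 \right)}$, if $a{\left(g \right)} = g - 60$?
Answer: $240$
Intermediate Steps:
$a{\left(g \right)} = -60 + g$
$- a{\left(-180 \right)} = - (-60 - 180) = \left(-1\right) \left(-240\right) = 240$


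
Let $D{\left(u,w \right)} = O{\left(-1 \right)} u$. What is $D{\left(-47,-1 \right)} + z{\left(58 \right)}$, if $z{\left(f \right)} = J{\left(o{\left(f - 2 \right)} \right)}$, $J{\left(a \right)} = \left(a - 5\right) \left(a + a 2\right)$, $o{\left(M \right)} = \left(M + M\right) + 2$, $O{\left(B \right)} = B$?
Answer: $37325$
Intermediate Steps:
$o{\left(M \right)} = 2 + 2 M$ ($o{\left(M \right)} = 2 M + 2 = 2 + 2 M$)
$J{\left(a \right)} = 3 a \left(-5 + a\right)$ ($J{\left(a \right)} = \left(-5 + a\right) \left(a + 2 a\right) = \left(-5 + a\right) 3 a = 3 a \left(-5 + a\right)$)
$D{\left(u,w \right)} = - u$
$z{\left(f \right)} = 3 \left(-7 + 2 f\right) \left(-2 + 2 f\right)$ ($z{\left(f \right)} = 3 \left(2 + 2 \left(f - 2\right)\right) \left(-5 + \left(2 + 2 \left(f - 2\right)\right)\right) = 3 \left(2 + 2 \left(-2 + f\right)\right) \left(-5 + \left(2 + 2 \left(-2 + f\right)\right)\right) = 3 \left(2 + \left(-4 + 2 f\right)\right) \left(-5 + \left(2 + \left(-4 + 2 f\right)\right)\right) = 3 \left(-2 + 2 f\right) \left(-5 + \left(-2 + 2 f\right)\right) = 3 \left(-2 + 2 f\right) \left(-7 + 2 f\right) = 3 \left(-7 + 2 f\right) \left(-2 + 2 f\right)$)
$D{\left(-47,-1 \right)} + z{\left(58 \right)} = \left(-1\right) \left(-47\right) + 6 \left(-1 + 58\right) \left(-7 + 2 \cdot 58\right) = 47 + 6 \cdot 57 \left(-7 + 116\right) = 47 + 6 \cdot 57 \cdot 109 = 47 + 37278 = 37325$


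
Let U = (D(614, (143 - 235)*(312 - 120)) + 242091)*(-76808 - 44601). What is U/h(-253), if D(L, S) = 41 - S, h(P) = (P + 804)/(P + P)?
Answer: 15960035717384/551 ≈ 2.8966e+10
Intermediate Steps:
h(P) = (804 + P)/(2*P) (h(P) = (804 + P)/((2*P)) = (804 + P)*(1/(2*P)) = (804 + P)/(2*P))
U = -31541572564 (U = ((41 - (143 - 235)*(312 - 120)) + 242091)*(-76808 - 44601) = ((41 - (-92)*192) + 242091)*(-121409) = ((41 - 1*(-17664)) + 242091)*(-121409) = ((41 + 17664) + 242091)*(-121409) = (17705 + 242091)*(-121409) = 259796*(-121409) = -31541572564)
U/h(-253) = -31541572564*(-506/(804 - 253)) = -31541572564/((½)*(-1/253)*551) = -31541572564/(-551/506) = -31541572564*(-506/551) = 15960035717384/551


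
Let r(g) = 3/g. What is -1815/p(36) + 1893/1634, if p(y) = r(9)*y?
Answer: -490499/3268 ≈ -150.09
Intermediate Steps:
p(y) = y/3 (p(y) = (3/9)*y = (3*(⅑))*y = y/3)
-1815/p(36) + 1893/1634 = -1815/((⅓)*36) + 1893/1634 = -1815/12 + 1893*(1/1634) = -1815*1/12 + 1893/1634 = -605/4 + 1893/1634 = -490499/3268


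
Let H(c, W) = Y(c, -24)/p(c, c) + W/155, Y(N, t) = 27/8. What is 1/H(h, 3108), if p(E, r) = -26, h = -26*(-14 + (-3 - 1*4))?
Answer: 32240/642279 ≈ 0.050196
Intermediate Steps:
h = 546 (h = -26*(-14 + (-3 - 4)) = -26*(-14 - 7) = -26*(-21) = 546)
Y(N, t) = 27/8 (Y(N, t) = 27*(1/8) = 27/8)
H(c, W) = -27/208 + W/155 (H(c, W) = (27/8)/(-26) + W/155 = (27/8)*(-1/26) + W*(1/155) = -27/208 + W/155)
1/H(h, 3108) = 1/(-27/208 + (1/155)*3108) = 1/(-27/208 + 3108/155) = 1/(642279/32240) = 32240/642279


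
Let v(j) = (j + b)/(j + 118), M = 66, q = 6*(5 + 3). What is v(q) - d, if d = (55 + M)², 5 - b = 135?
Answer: -1215244/83 ≈ -14642.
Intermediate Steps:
b = -130 (b = 5 - 1*135 = 5 - 135 = -130)
q = 48 (q = 6*8 = 48)
v(j) = (-130 + j)/(118 + j) (v(j) = (j - 130)/(j + 118) = (-130 + j)/(118 + j))
d = 14641 (d = (55 + 66)² = 121² = 14641)
v(q) - d = (-130 + 48)/(118 + 48) - 1*14641 = -82/166 - 14641 = (1/166)*(-82) - 14641 = -41/83 - 14641 = -1215244/83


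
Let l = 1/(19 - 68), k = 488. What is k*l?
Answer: -488/49 ≈ -9.9592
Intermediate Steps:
l = -1/49 (l = 1/(-49) = -1/49 ≈ -0.020408)
k*l = 488*(-1/49) = -488/49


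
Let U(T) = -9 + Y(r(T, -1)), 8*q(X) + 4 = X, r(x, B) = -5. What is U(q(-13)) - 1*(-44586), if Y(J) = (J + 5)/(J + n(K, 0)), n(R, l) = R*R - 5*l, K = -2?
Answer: 44577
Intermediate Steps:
q(X) = -½ + X/8
n(R, l) = R² - 5*l
Y(J) = (5 + J)/(4 + J) (Y(J) = (J + 5)/(J + ((-2)² - 5*0)) = (5 + J)/(J + (4 + 0)) = (5 + J)/(J + 4) = (5 + J)/(4 + J))
U(T) = -9 (U(T) = -9 + (5 - 5)/(4 - 5) = -9 + 0/(-1) = -9 - 1*0 = -9 + 0 = -9)
U(q(-13)) - 1*(-44586) = -9 - 1*(-44586) = -9 + 44586 = 44577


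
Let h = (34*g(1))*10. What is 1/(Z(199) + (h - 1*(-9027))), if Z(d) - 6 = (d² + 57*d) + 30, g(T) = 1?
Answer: 1/60347 ≈ 1.6571e-5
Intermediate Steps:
Z(d) = 36 + d² + 57*d (Z(d) = 6 + ((d² + 57*d) + 30) = 6 + (30 + d² + 57*d) = 36 + d² + 57*d)
h = 340 (h = (34*1)*10 = 34*10 = 340)
1/(Z(199) + (h - 1*(-9027))) = 1/((36 + 199² + 57*199) + (340 - 1*(-9027))) = 1/((36 + 39601 + 11343) + (340 + 9027)) = 1/(50980 + 9367) = 1/60347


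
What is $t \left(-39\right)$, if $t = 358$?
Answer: $-13962$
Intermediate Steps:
$t \left(-39\right) = 358 \left(-39\right) = -13962$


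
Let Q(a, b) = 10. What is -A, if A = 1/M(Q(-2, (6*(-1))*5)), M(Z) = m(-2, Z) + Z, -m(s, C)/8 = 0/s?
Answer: -⅒ ≈ -0.10000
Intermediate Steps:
m(s, C) = 0 (m(s, C) = -0/s = -8*0 = 0)
M(Z) = Z (M(Z) = 0 + Z = Z)
A = ⅒ (A = 1/10 = ⅒ ≈ 0.10000)
-A = -1*⅒ = -⅒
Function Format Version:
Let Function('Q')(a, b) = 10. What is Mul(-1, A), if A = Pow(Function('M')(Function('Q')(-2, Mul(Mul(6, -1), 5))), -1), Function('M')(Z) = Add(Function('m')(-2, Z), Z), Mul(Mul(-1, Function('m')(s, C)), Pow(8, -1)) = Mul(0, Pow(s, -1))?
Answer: Rational(-1, 10) ≈ -0.10000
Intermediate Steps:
Function('m')(s, C) = 0 (Function('m')(s, C) = Mul(-8, Mul(0, Pow(s, -1))) = Mul(-8, 0) = 0)
Function('M')(Z) = Z (Function('M')(Z) = Add(0, Z) = Z)
A = Rational(1, 10) (A = Pow(10, -1) = Rational(1, 10) ≈ 0.10000)
Mul(-1, A) = Mul(-1, Rational(1, 10)) = Rational(-1, 10)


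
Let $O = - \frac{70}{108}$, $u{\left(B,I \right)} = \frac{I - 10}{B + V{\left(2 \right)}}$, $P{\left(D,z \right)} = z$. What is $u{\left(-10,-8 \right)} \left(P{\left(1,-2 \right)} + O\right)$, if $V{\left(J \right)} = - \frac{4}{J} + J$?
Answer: $- \frac{143}{30} \approx -4.7667$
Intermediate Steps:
$V{\left(J \right)} = J - \frac{4}{J}$
$u{\left(B,I \right)} = \frac{-10 + I}{B}$ ($u{\left(B,I \right)} = \frac{I - 10}{B + \left(2 - \frac{4}{2}\right)} = \frac{-10 + I}{B + \left(2 - 2\right)} = \frac{-10 + I}{B + 0} = \frac{-10 + I}{B}$)
$O = - \frac{35}{54}$ ($O = \left(-70\right) \frac{1}{108} = - \frac{35}{54} \approx -0.64815$)
$u{\left(-10,-8 \right)} \left(P{\left(1,-2 \right)} + O\right) = \frac{-10 - 8}{-10} \left(-2 - \frac{35}{54}\right) = \left(- \frac{1}{10}\right) \left(-18\right) \left(- \frac{143}{54}\right) = \frac{9}{5} \left(- \frac{143}{54}\right) = - \frac{143}{30}$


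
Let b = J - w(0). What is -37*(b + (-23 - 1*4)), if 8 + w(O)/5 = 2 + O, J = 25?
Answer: -1036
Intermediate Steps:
w(O) = -30 + 5*O (w(O) = -40 + 5*(2 + O) = -40 + (10 + 5*O) = -30 + 5*O)
b = 55 (b = 25 - (-30 + 5*0) = 25 - (-30 + 0) = 25 - 1*(-30) = 25 + 30 = 55)
-37*(b + (-23 - 1*4)) = -37*(55 + (-23 - 1*4)) = -37*(55 + (-23 - 4)) = -37*(55 - 27) = -37*28 = -1036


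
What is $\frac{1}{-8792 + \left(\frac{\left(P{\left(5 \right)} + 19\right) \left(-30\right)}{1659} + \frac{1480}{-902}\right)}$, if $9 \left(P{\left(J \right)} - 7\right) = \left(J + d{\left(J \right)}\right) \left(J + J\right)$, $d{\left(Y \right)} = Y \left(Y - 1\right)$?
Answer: $- \frac{2244627}{19740626404} \approx -0.00011371$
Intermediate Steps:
$d{\left(Y \right)} = Y \left(-1 + Y\right)$
$P{\left(J \right)} = 7 + \frac{2 J \left(J + J \left(-1 + J\right)\right)}{9}$ ($P{\left(J \right)} = 7 + \frac{\left(J + J \left(-1 + J\right)\right) \left(J + J\right)}{9} = 7 + \frac{\left(J + J \left(-1 + J\right)\right) 2 J}{9} = 7 + \frac{2 J \left(J + J \left(-1 + J\right)\right)}{9}$)
$\frac{1}{-8792 + \left(\frac{\left(P{\left(5 \right)} + 19\right) \left(-30\right)}{1659} + \frac{1480}{-902}\right)} = \frac{1}{-8792 + \left(\frac{\left(\left(7 + \frac{2 \cdot 5^{3}}{9}\right) + 19\right) \left(-30\right)}{1659} + \frac{1480}{-902}\right)} = \frac{1}{-8792 + \left(\left(\left(7 + \frac{2}{9} \cdot 125\right) + 19\right) \left(-30\right) \frac{1}{1659} + 1480 \left(- \frac{1}{902}\right)\right)} = \frac{1}{-8792 - \left(\frac{740}{451} - \left(\left(7 + \frac{250}{9}\right) + 19\right) \left(-30\right) \frac{1}{1659}\right)} = \frac{1}{-8792 - \left(\frac{740}{451} - \left(\frac{313}{9} + 19\right) \left(-30\right) \frac{1}{1659}\right)} = \frac{1}{-8792 - \left(\frac{740}{451} - \frac{484}{9} \left(-30\right) \frac{1}{1659}\right)} = \frac{1}{-8792 - \frac{5865820}{2244627}} = \frac{1}{- \frac{19740626404}{2244627}} = - \frac{2244627}{19740626404}$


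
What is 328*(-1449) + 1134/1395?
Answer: -73667034/155 ≈ -4.7527e+5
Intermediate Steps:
328*(-1449) + 1134/1395 = -475272 + 1134*(1/1395) = -475272 + 126/155 = -73667034/155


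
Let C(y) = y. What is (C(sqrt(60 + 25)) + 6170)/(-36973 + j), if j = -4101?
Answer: -3085/20537 - sqrt(85)/41074 ≈ -0.15044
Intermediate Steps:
(C(sqrt(60 + 25)) + 6170)/(-36973 + j) = (sqrt(60 + 25) + 6170)/(-36973 - 4101) = (sqrt(85) + 6170)/(-41074) = (6170 + sqrt(85))*(-1/41074) = -3085/20537 - sqrt(85)/41074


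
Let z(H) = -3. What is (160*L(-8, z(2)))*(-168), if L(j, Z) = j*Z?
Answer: -645120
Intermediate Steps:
L(j, Z) = Z*j
(160*L(-8, z(2)))*(-168) = (160*(-3*(-8)))*(-168) = (160*24)*(-168) = 3840*(-168) = -645120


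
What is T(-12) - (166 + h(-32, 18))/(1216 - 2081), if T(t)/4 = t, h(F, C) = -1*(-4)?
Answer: -8270/173 ≈ -47.803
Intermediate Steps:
h(F, C) = 4
T(t) = 4*t
T(-12) - (166 + h(-32, 18))/(1216 - 2081) = 4*(-12) - (166 + 4)/(1216 - 2081) = -48 - 170/(-865) = -48 - 170*(-1)/865 = -48 - 1*(-34/173) = -48 + 34/173 = -8270/173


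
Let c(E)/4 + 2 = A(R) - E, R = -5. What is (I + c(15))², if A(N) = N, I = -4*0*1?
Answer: 7744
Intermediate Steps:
I = 0 (I = 0*1 = 0)
c(E) = -28 - 4*E (c(E) = -8 + 4*(-5 - E) = -8 + (-20 - 4*E) = -28 - 4*E)
(I + c(15))² = (0 + (-28 - 4*15))² = (0 + (-28 - 60))² = (0 - 88)² = (-88)² = 7744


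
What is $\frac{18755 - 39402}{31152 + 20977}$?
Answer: $- \frac{1877}{4739} \approx -0.39608$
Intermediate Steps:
$\frac{18755 - 39402}{31152 + 20977} = - \frac{20647}{52129} = \left(-20647\right) \frac{1}{52129} = - \frac{1877}{4739}$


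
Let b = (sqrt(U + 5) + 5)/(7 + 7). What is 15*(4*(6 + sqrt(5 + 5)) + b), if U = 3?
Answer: 5115/14 + 60*sqrt(10) + 15*sqrt(2)/7 ≈ 558.12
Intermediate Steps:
b = 5/14 + sqrt(2)/7 (b = (sqrt(3 + 5) + 5)/(7 + 7) = (sqrt(8) + 5)/14 = (2*sqrt(2) + 5)*(1/14) = (5 + 2*sqrt(2))*(1/14) = 5/14 + sqrt(2)/7 ≈ 0.55917)
15*(4*(6 + sqrt(5 + 5)) + b) = 15*(4*(6 + sqrt(5 + 5)) + (5/14 + sqrt(2)/7)) = 15*(4*(6 + sqrt(10)) + (5/14 + sqrt(2)/7)) = 15*((24 + 4*sqrt(10)) + (5/14 + sqrt(2)/7)) = 15*(341/14 + 4*sqrt(10) + sqrt(2)/7) = 5115/14 + 60*sqrt(10) + 15*sqrt(2)/7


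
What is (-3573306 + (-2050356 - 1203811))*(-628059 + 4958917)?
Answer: -29568816061834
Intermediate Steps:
(-3573306 + (-2050356 - 1203811))*(-628059 + 4958917) = (-3573306 - 3254167)*4330858 = -6827473*4330858 = -29568816061834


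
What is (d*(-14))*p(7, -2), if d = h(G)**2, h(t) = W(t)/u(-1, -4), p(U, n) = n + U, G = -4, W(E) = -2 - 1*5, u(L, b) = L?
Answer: -3430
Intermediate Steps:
W(E) = -7 (W(E) = -2 - 5 = -7)
p(U, n) = U + n
h(t) = 7 (h(t) = -7/(-1) = -7*(-1) = 7)
d = 49 (d = 7**2 = 49)
(d*(-14))*p(7, -2) = (49*(-14))*(7 - 2) = -686*5 = -3430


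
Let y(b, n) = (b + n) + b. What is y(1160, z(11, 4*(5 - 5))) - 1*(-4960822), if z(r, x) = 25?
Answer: 4963167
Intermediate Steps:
y(b, n) = n + 2*b
y(1160, z(11, 4*(5 - 5))) - 1*(-4960822) = (25 + 2*1160) - 1*(-4960822) = (25 + 2320) + 4960822 = 2345 + 4960822 = 4963167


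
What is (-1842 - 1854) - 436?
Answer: -4132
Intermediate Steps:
(-1842 - 1854) - 436 = -3696 - 436 = -4132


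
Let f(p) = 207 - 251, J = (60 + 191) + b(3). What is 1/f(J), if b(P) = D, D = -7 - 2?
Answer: -1/44 ≈ -0.022727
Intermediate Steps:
D = -9
b(P) = -9
J = 242 (J = (60 + 191) - 9 = 251 - 9 = 242)
f(p) = -44
1/f(J) = 1/(-44) = -1/44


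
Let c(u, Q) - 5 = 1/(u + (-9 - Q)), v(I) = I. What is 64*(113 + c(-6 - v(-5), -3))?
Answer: 52800/7 ≈ 7542.9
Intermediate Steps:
c(u, Q) = 5 + 1/(-9 + u - Q) (c(u, Q) = 5 + 1/(u + (-9 - Q)) = 5 + 1/(-9 + u - Q))
64*(113 + c(-6 - v(-5), -3)) = 64*(113 + (44 - 5*(-6 - 1*(-5)) + 5*(-3))/(9 - 3 - (-6 - 1*(-5)))) = 64*(113 + (44 - 5*(-6 + 5) - 15)/(9 - 3 - (-6 + 5))) = 64*(113 + (44 - 5*(-1) - 15)/(9 - 3 - 1*(-1))) = 64*(113 + (44 + 5 - 15)/(9 - 3 + 1)) = 64*(113 + 34/7) = 64*(825/7) = 52800/7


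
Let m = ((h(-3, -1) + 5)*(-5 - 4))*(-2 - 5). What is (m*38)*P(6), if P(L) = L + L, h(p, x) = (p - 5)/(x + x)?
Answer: 258552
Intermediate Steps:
h(p, x) = (-5 + p)/(2*x) (h(p, x) = (-5 + p)/((2*x)) = (-5 + p)*(1/(2*x)) = (-5 + p)/(2*x))
P(L) = 2*L
m = 567 (m = (((½)*(-5 - 3)/(-1) + 5)*(-5 - 4))*(-2 - 5) = (((½)*(-1)*(-8) + 5)*(-9))*(-7) = ((4 + 5)*(-9))*(-7) = (9*(-9))*(-7) = -81*(-7) = 567)
(m*38)*P(6) = (567*38)*(2*6) = 21546*12 = 258552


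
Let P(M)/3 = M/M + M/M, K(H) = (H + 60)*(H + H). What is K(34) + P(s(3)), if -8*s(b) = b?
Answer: 6398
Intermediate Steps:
K(H) = 2*H*(60 + H) (K(H) = (60 + H)*(2*H) = 2*H*(60 + H))
s(b) = -b/8
P(M) = 6 (P(M) = 3*(M/M + M/M) = 3*(1 + 1) = 3*2 = 6)
K(34) + P(s(3)) = 2*34*(60 + 34) + 6 = 2*34*94 + 6 = 6392 + 6 = 6398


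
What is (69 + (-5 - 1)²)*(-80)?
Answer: -8400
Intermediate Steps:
(69 + (-5 - 1)²)*(-80) = (69 + (-6)²)*(-80) = (69 + 36)*(-80) = 105*(-80) = -8400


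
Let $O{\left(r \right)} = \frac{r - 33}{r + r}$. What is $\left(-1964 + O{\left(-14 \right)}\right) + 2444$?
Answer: $\frac{13487}{28} \approx 481.68$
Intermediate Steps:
$O{\left(r \right)} = \frac{-33 + r}{2 r}$
$\left(-1964 + O{\left(-14 \right)}\right) + 2444 = \left(-1964 + \frac{-33 - 14}{2 \left(-14\right)}\right) + 2444 = \left(-1964 + \frac{1}{2} \left(- \frac{1}{14}\right) \left(-47\right)\right) + 2444 = \left(-1964 + \frac{47}{28}\right) + 2444 = - \frac{54945}{28} + 2444 = \frac{13487}{28}$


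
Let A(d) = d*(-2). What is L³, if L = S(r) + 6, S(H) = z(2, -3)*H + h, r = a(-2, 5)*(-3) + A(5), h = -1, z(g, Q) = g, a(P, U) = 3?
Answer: -35937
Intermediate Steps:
A(d) = -2*d
r = -19 (r = 3*(-3) - 2*5 = -9 - 10 = -19)
S(H) = -1 + 2*H (S(H) = 2*H - 1 = -1 + 2*H)
L = -33 (L = (-1 + 2*(-19)) + 6 = (-1 - 38) + 6 = -39 + 6 = -33)
L³ = (-33)³ = -35937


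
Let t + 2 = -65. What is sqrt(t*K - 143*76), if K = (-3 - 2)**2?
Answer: I*sqrt(12543) ≈ 112.0*I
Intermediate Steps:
K = 25 (K = (-5)**2 = 25)
t = -67 (t = -2 - 65 = -67)
sqrt(t*K - 143*76) = sqrt(-67*25 - 143*76) = sqrt(-1675 - 10868) = sqrt(-12543) = I*sqrt(12543)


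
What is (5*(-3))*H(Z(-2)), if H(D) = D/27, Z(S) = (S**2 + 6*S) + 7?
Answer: 5/9 ≈ 0.55556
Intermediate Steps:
Z(S) = 7 + S**2 + 6*S
H(D) = D/27 (H(D) = D*(1/27) = D/27)
(5*(-3))*H(Z(-2)) = (5*(-3))*((7 + (-2)**2 + 6*(-2))/27) = -5*(7 + 4 - 12)/9 = -5*(-1)/9 = -15*(-1/27) = 5/9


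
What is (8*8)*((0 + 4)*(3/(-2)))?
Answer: -384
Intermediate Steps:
(8*8)*((0 + 4)*(3/(-2))) = 64*(4*(3*(-½))) = 64*(4*(-3/2)) = 64*(-6) = -384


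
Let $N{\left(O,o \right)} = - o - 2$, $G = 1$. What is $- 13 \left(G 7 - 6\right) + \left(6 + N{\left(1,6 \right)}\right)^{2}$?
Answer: $-9$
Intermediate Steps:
$N{\left(O,o \right)} = -2 - o$
$- 13 \left(G 7 - 6\right) + \left(6 + N{\left(1,6 \right)}\right)^{2} = - 13 \left(1 \cdot 7 - 6\right) + \left(6 - 8\right)^{2} = - 13 \left(7 - 6\right) + \left(6 - 8\right)^{2} = \left(-13\right) 1 + \left(6 - 8\right)^{2} = -13 + \left(-2\right)^{2} = -13 + 4 = -9$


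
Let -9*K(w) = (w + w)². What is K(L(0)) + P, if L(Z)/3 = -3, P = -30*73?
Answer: -2226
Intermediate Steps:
P = -2190
L(Z) = -9 (L(Z) = 3*(-3) = -9)
K(w) = -4*w²/9 (K(w) = -(w + w)²/9 = -4*w²/9)
K(L(0)) + P = -4/9*(-9)² - 2190 = -4/9*81 - 2190 = -36 - 2190 = -2226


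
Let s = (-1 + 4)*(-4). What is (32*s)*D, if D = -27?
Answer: 10368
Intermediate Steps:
s = -12 (s = 3*(-4) = -12)
(32*s)*D = (32*(-12))*(-27) = -384*(-27) = 10368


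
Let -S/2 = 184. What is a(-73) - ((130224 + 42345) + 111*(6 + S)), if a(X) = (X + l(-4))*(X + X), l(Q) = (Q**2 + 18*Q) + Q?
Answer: -112969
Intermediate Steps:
S = -368 (S = -2*184 = -368)
l(Q) = Q**2 + 19*Q
a(X) = 2*X*(-60 + X) (a(X) = (X - 4*(19 - 4))*(X + X) = (X - 4*15)*(2*X) = (X - 60)*(2*X) = (-60 + X)*(2*X) = 2*X*(-60 + X))
a(-73) - ((130224 + 42345) + 111*(6 + S)) = 2*(-73)*(-60 - 73) - ((130224 + 42345) + 111*(6 - 368)) = 2*(-73)*(-133) - (172569 + 111*(-362)) = 19418 - (172569 - 40182) = 19418 - 1*132387 = 19418 - 132387 = -112969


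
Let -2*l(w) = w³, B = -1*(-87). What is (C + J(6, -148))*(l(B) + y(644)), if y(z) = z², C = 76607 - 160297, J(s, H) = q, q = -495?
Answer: -14393025265/2 ≈ -7.1965e+9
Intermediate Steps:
B = 87
l(w) = -w³/2
J(s, H) = -495
C = -83690
(C + J(6, -148))*(l(B) + y(644)) = (-83690 - 495)*(-½*87³ + 644²) = -84185*(-½*658503 + 414736) = -84185*(-658503/2 + 414736) = -84185*170969/2 = -14393025265/2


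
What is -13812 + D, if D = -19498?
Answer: -33310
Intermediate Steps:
-13812 + D = -13812 - 19498 = -33310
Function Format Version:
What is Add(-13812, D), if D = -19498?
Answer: -33310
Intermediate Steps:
Add(-13812, D) = Add(-13812, -19498) = -33310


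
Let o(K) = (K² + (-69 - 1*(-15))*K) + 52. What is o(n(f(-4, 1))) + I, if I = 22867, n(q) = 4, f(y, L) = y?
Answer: 22719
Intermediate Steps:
o(K) = 52 + K² - 54*K (o(K) = (K² + (-69 + 15)*K) + 52 = (K² - 54*K) + 52 = 52 + K² - 54*K)
o(n(f(-4, 1))) + I = (52 + 4² - 54*4) + 22867 = (52 + 16 - 216) + 22867 = -148 + 22867 = 22719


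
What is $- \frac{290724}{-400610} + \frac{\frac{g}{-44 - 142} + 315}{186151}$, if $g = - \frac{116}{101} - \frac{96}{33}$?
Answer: $\frac{57191140538929}{78624535243485} \approx 0.7274$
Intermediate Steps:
$g = - \frac{4508}{1111}$ ($g = \left(-116\right) \frac{1}{101} - \frac{32}{11} = - \frac{116}{101} - \frac{32}{11} = - \frac{4508}{1111} \approx -4.0576$)
$- \frac{290724}{-400610} + \frac{\frac{g}{-44 - 142} + 315}{186151} = - \frac{290724}{-400610} + \frac{- \frac{4508}{1111 \left(-44 - 142\right)} + 315}{186151} = \left(-290724\right) \left(- \frac{1}{400610}\right) + \left(- \frac{4508}{1111 \left(-186\right)} + 315\right) \frac{1}{186151} = \frac{20766}{28615} + \left(\left(- \frac{4508}{1111}\right) \left(- \frac{1}{186}\right) + 315\right) \frac{1}{186151} = \frac{20766}{28615} + \left(\frac{2254}{103323} + 315\right) \frac{1}{186151} = \frac{20766}{28615} + \frac{32548999}{103323} \cdot \frac{1}{186151} = \frac{20766}{28615} + \frac{4649857}{2747668539} = \frac{57191140538929}{78624535243485}$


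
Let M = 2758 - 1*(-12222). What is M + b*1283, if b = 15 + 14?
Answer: 52187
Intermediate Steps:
b = 29
M = 14980 (M = 2758 + 12222 = 14980)
M + b*1283 = 14980 + 29*1283 = 14980 + 37207 = 52187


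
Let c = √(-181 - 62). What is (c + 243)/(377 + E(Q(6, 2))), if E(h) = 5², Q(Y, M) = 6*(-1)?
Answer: 81/134 + 3*I*√3/134 ≈ 0.60448 + 0.038777*I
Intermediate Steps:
Q(Y, M) = -6
c = 9*I*√3 (c = √(-243) = 9*I*√3 ≈ 15.588*I)
E(h) = 25
(c + 243)/(377 + E(Q(6, 2))) = (9*I*√3 + 243)/(377 + 25) = (243 + 9*I*√3)/402 = (243 + 9*I*√3)*(1/402) = 81/134 + 3*I*√3/134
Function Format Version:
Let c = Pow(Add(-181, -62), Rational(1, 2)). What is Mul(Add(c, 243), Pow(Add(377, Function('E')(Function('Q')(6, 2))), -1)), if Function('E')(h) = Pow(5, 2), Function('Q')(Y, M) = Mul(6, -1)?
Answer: Add(Rational(81, 134), Mul(Rational(3, 134), I, Pow(3, Rational(1, 2)))) ≈ Add(0.60448, Mul(0.038777, I))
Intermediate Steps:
Function('Q')(Y, M) = -6
c = Mul(9, I, Pow(3, Rational(1, 2))) (c = Pow(-243, Rational(1, 2)) = Mul(9, I, Pow(3, Rational(1, 2))) ≈ Mul(15.588, I))
Function('E')(h) = 25
Mul(Add(c, 243), Pow(Add(377, Function('E')(Function('Q')(6, 2))), -1)) = Mul(Add(Mul(9, I, Pow(3, Rational(1, 2))), 243), Pow(Add(377, 25), -1)) = Mul(Add(243, Mul(9, I, Pow(3, Rational(1, 2)))), Pow(402, -1)) = Mul(Add(243, Mul(9, I, Pow(3, Rational(1, 2)))), Rational(1, 402)) = Add(Rational(81, 134), Mul(Rational(3, 134), I, Pow(3, Rational(1, 2))))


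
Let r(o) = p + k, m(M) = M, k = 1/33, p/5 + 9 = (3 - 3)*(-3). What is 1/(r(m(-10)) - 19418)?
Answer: -33/642278 ≈ -5.1380e-5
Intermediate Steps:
p = -45 (p = -45 + 5*((3 - 3)*(-3)) = -45 + 5*(0*(-3)) = -45 + 5*0 = -45 + 0 = -45)
k = 1/33 ≈ 0.030303
r(o) = -1484/33 (r(o) = -45 + 1/33 = -1484/33)
1/(r(m(-10)) - 19418) = 1/(-1484/33 - 19418) = 1/(-642278/33) = -33/642278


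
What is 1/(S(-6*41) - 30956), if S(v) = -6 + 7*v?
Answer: -1/32684 ≈ -3.0596e-5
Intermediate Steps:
1/(S(-6*41) - 30956) = 1/((-6 + 7*(-6*41)) - 30956) = 1/((-6 + 7*(-246)) - 30956) = 1/((-6 - 1722) - 30956) = 1/(-1728 - 30956) = 1/(-32684) = -1/32684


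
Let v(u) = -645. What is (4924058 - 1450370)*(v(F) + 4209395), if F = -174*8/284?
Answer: 14619884370000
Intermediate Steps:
F = -348/71 (F = -1392*1/284 = -348/71 ≈ -4.9014)
(4924058 - 1450370)*(v(F) + 4209395) = (4924058 - 1450370)*(-645 + 4209395) = 3473688*4208750 = 14619884370000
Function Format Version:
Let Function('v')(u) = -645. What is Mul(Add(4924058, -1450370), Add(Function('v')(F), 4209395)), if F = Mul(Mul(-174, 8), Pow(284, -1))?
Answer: 14619884370000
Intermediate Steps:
F = Rational(-348, 71) (F = Mul(-1392, Rational(1, 284)) = Rational(-348, 71) ≈ -4.9014)
Mul(Add(4924058, -1450370), Add(Function('v')(F), 4209395)) = Mul(Add(4924058, -1450370), Add(-645, 4209395)) = Mul(3473688, 4208750) = 14619884370000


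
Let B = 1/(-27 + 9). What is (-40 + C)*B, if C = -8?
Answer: 8/3 ≈ 2.6667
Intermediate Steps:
B = -1/18 (B = 1/(-18) = -1/18 ≈ -0.055556)
(-40 + C)*B = (-40 - 8)*(-1/18) = -48*(-1/18) = 8/3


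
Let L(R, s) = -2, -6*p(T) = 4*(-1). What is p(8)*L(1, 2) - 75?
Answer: -229/3 ≈ -76.333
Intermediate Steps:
p(T) = ⅔ (p(T) = -2*(-1)/3 = -⅙*(-4) = ⅔)
p(8)*L(1, 2) - 75 = (⅔)*(-2) - 75 = -4/3 - 75 = -229/3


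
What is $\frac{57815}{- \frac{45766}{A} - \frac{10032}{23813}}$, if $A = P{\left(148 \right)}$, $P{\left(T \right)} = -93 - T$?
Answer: $\frac{331796411395}{1087408046} \approx 305.13$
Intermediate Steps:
$A = -241$ ($A = -93 - 148 = -241$)
$\frac{57815}{- \frac{45766}{A} - \frac{10032}{23813}} = \frac{57815}{- \frac{45766}{-241} - \frac{10032}{23813}} = \frac{57815}{\left(-45766\right) \left(- \frac{1}{241}\right) - \frac{10032}{23813}} = \frac{57815}{\frac{45766}{241} - \frac{10032}{23813}} = \frac{57815}{\frac{1087408046}{5738933}} = 57815 \cdot \frac{5738933}{1087408046} = \frac{331796411395}{1087408046}$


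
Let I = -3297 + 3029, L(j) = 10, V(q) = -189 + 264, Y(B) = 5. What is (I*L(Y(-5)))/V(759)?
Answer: -536/15 ≈ -35.733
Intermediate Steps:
V(q) = 75
I = -268
(I*L(Y(-5)))/V(759) = -268*10/75 = -2680*1/75 = -536/15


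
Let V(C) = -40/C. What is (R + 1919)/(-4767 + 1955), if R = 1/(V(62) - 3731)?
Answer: -55497952/81323743 ≈ -0.68243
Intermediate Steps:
R = -31/115681 (R = 1/(-40/62 - 3731) = 1/(-40*1/62 - 3731) = 1/(-20/31 - 3731) = 1/(-115681/31) = -31/115681 ≈ -0.00026798)
(R + 1919)/(-4767 + 1955) = (-31/115681 + 1919)/(-4767 + 1955) = (221991808/115681)/(-2812) = (221991808/115681)*(-1/2812) = -55497952/81323743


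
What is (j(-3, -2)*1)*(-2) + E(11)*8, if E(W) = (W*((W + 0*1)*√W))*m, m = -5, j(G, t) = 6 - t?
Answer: -16 - 4840*√11 ≈ -16068.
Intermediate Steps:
E(W) = -5*W^(5/2) (E(W) = (W*((W + 0*1)*√W))*(-5) = (W*((W + 0)*√W))*(-5) = (W*(W*√W))*(-5) = (W*W^(3/2))*(-5) = W^(5/2)*(-5) = -5*W^(5/2))
(j(-3, -2)*1)*(-2) + E(11)*8 = ((6 - 1*(-2))*1)*(-2) - 605*√11*8 = ((6 + 2)*1)*(-2) - 605*√11*8 = (8*1)*(-2) - 605*√11*8 = 8*(-2) - 4840*√11 = -16 - 4840*√11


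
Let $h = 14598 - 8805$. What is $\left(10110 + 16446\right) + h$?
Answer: $32349$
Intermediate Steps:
$h = 5793$
$\left(10110 + 16446\right) + h = \left(10110 + 16446\right) + 5793 = 26556 + 5793 = 32349$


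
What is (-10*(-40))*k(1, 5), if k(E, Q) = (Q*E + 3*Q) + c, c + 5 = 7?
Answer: 8800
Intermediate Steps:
c = 2 (c = -5 + 7 = 2)
k(E, Q) = 2 + 3*Q + E*Q (k(E, Q) = (Q*E + 3*Q) + 2 = (E*Q + 3*Q) + 2 = (3*Q + E*Q) + 2 = 2 + 3*Q + E*Q)
(-10*(-40))*k(1, 5) = (-10*(-40))*(2 + 3*5 + 1*5) = 400*(2 + 15 + 5) = 400*22 = 8800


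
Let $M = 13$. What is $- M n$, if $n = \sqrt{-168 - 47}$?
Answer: $- 13 i \sqrt{215} \approx - 190.62 i$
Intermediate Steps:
$n = i \sqrt{215}$ ($n = \sqrt{-215} = i \sqrt{215} \approx 14.663 i$)
$- M n = - 13 i \sqrt{215}$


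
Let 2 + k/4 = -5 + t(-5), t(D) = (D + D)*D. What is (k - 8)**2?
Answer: 26896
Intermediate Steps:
t(D) = 2*D**2 (t(D) = (2*D)*D = 2*D**2)
k = 172 (k = -8 + 4*(-5 + 2*(-5)**2) = -8 + 4*(-5 + 2*25) = -8 + 4*(-5 + 50) = -8 + 4*45 = -8 + 180 = 172)
(k - 8)**2 = (172 - 8)**2 = 164**2 = 26896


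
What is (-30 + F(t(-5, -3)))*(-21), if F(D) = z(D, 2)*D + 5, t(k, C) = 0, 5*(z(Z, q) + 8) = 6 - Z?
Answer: 525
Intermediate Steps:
z(Z, q) = -34/5 - Z/5 (z(Z, q) = -8 + (6 - Z)/5 = -8 + (6/5 - Z/5) = -34/5 - Z/5)
F(D) = 5 + D*(-34/5 - D/5) (F(D) = (-34/5 - D/5)*D + 5 = D*(-34/5 - D/5) + 5 = 5 + D*(-34/5 - D/5))
(-30 + F(t(-5, -3)))*(-21) = (-30 + (5 - ⅕*0*(34 + 0)))*(-21) = (-30 + (5 - ⅕*0*34))*(-21) = (-30 + (5 + 0))*(-21) = (-30 + 5)*(-21) = -25*(-21) = 525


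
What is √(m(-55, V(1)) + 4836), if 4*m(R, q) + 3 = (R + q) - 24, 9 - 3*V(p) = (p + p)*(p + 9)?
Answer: 5*√6933/6 ≈ 69.387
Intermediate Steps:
V(p) = 3 - 2*p*(9 + p)/3 (V(p) = 3 - (p + p)*(p + 9)/3 = 3 - 2*p*(9 + p)/3)
m(R, q) = -27/4 + R/4 + q/4 (m(R, q) = -¾ + ((R + q) - 24)/4 = -¾ + (-24 + R + q)/4 = -¾ + (-6 + R/4 + q/4) = -27/4 + R/4 + q/4)
√(m(-55, V(1)) + 4836) = √((-27/4 + (¼)*(-55) + (3 - 6*1 - ⅔*1²)/4) + 4836) = √((-27/4 - 55/4 + (3 - 6 - ⅔*1)/4) + 4836) = √((-27/4 - 55/4 + (3 - 6 - ⅔)/4) + 4836) = √((-27/4 - 55/4 + (¼)*(-11/3)) + 4836) = √((-27/4 - 55/4 - 11/12) + 4836) = √(-257/12 + 4836) = √(57775/12) = 5*√6933/6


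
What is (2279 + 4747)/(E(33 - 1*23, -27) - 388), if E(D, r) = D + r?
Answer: -2342/135 ≈ -17.348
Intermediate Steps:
(2279 + 4747)/(E(33 - 1*23, -27) - 388) = (2279 + 4747)/(((33 - 1*23) - 27) - 388) = 7026/(((33 - 23) - 27) - 388) = 7026/((10 - 27) - 388) = 7026/(-17 - 388) = 7026/(-405) = 7026*(-1/405) = -2342/135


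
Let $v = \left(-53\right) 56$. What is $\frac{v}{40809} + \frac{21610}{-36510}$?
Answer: $- \frac{11002713}{16554851} \approx -0.66462$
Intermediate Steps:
$v = -2968$
$\frac{v}{40809} + \frac{21610}{-36510} = - \frac{2968}{40809} + \frac{21610}{-36510} = \left(-2968\right) \frac{1}{40809} + 21610 \left(- \frac{1}{36510}\right) = - \frac{2968}{40809} - \frac{2161}{3651} = - \frac{11002713}{16554851}$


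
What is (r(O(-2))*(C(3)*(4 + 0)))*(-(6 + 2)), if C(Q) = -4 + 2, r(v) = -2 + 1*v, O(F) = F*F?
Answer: 128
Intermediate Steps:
O(F) = F²
r(v) = -2 + v
C(Q) = -2
(r(O(-2))*(C(3)*(4 + 0)))*(-(6 + 2)) = ((-2 + (-2)²)*(-2*(4 + 0)))*(-(6 + 2)) = ((-2 + 4)*(-2*4))*(-1*8) = (2*(-8))*(-8) = -16*(-8) = 128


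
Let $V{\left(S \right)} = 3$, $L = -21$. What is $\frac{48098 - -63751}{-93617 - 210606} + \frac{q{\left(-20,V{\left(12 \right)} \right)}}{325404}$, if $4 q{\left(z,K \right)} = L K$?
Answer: $- \frac{16178179337}{43997947152} \approx -0.3677$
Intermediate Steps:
$q{\left(z,K \right)} = - \frac{21 K}{4}$ ($q{\left(z,K \right)} = \frac{\left(-21\right) K}{4} = - \frac{21 K}{4}$)
$\frac{48098 - -63751}{-93617 - 210606} + \frac{q{\left(-20,V{\left(12 \right)} \right)}}{325404} = \frac{48098 - -63751}{-93617 - 210606} + \frac{\left(- \frac{21}{4}\right) 3}{325404} = \frac{48098 + 63751}{-304223} - \frac{7}{144624} = 111849 \left(- \frac{1}{304223}\right) - \frac{7}{144624} = - \frac{111849}{304223} - \frac{7}{144624} = - \frac{16178179337}{43997947152}$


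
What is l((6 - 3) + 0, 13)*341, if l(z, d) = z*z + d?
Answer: 7502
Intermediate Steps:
l(z, d) = d + z² (l(z, d) = z² + d = d + z²)
l((6 - 3) + 0, 13)*341 = (13 + ((6 - 3) + 0)²)*341 = (13 + (3 + 0)²)*341 = (13 + 3²)*341 = (13 + 9)*341 = 22*341 = 7502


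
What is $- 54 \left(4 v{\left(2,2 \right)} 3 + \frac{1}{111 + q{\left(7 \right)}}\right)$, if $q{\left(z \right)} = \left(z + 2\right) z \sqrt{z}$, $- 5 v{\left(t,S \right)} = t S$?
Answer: $\frac{2228193}{4295} - \frac{189 \sqrt{7}}{859} \approx 518.21$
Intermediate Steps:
$v{\left(t,S \right)} = - \frac{S t}{5}$ ($v{\left(t,S \right)} = - \frac{t S}{5} = - \frac{S t}{5}$)
$q{\left(z \right)} = z^{\frac{3}{2}} \left(2 + z\right)$ ($q{\left(z \right)} = \left(2 + z\right) z^{\frac{3}{2}} = z^{\frac{3}{2}} \left(2 + z\right)$)
$- 54 \left(4 v{\left(2,2 \right)} 3 + \frac{1}{111 + q{\left(7 \right)}}\right) = - 54 \left(4 \left(\left(- \frac{1}{5}\right) 2 \cdot 2\right) 3 + \frac{1}{111 + 7^{\frac{3}{2}} \left(2 + 7\right)}\right) = - 54 \left(4 \left(- \frac{4}{5}\right) 3 + \frac{1}{111 + 7 \sqrt{7} \cdot 9}\right) = - 54 \left(\left(- \frac{16}{5}\right) 3 + \frac{1}{111 + 63 \sqrt{7}}\right) = - 54 \left(- \frac{48}{5} + \frac{1}{111 + 63 \sqrt{7}}\right) = \frac{2592}{5} - \frac{54}{111 + 63 \sqrt{7}}$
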